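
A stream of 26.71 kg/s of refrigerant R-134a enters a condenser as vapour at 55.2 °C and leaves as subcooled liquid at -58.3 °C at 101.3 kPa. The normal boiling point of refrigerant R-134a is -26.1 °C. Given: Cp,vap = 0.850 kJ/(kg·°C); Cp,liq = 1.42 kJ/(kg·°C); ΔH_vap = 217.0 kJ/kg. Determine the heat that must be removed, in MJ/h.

Q_c = 31900 MJ/h

vapour 55.2→-26.1 °C: -69.105 kJ/kg
condensation at -26.1 °C: -217 kJ/kg
liquid -26.1→-58.3 °C: -45.724 kJ/kg
Δh = -69.105 + -217 + -45.724 = -331.83 kJ/kg
Q = ṁ·Δh = 26.71 kg/s × -331.83 kJ/kg = -8863.2 kJ/s
|Q| = 8863.2 kW = 31907 MJ/h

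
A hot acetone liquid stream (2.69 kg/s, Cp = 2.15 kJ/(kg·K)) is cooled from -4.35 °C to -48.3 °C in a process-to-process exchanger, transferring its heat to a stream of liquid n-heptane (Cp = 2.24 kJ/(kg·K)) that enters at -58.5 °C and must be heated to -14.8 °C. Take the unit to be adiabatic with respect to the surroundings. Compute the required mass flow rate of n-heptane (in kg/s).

Heat released by hot stream: Q = 2.69 × 2.15 × (-4.35 − -48.3) = 254.18 kJ/s
Energy balance on cold side (adiabatic exchanger): Q = ṁ_c·Cp_c·(T_c,out − T_c,in)
ṁ_c = 254.18 / [2.24 × (-14.8 − -58.5)] = 2.5967 kg/s

ṁ_c = 2.60 kg/s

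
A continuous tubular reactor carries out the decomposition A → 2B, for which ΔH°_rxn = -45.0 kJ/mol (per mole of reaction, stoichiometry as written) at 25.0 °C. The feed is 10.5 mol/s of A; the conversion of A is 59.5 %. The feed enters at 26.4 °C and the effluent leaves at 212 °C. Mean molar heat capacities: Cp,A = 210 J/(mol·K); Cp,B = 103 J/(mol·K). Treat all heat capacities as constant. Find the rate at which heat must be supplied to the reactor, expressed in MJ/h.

Q_in = 444 MJ/h

Extent of reaction ξ = 0.595 × 10.5 = 6.2475 mol/s
Reaction term: ξ·ΔH°_rxn = 6.2475 × -45.0 = -281.14 kJ/s
Sensible, feed 26.4→25 °C: -3.087 kJ/s
Outlet flows (mol/s): A 4.2525, B 12.495
Sensible, products 25→212 °C: 407.66 kJ/s
Q = ΔH = 123.44 kJ/s = 123.44 kW
Heat supplied = 444.37 MJ/h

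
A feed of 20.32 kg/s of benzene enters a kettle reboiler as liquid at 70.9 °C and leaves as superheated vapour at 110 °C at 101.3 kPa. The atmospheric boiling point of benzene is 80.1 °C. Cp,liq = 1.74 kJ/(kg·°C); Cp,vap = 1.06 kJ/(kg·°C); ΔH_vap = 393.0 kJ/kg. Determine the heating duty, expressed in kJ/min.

liquid 70.9→80.1 °C: 16.008 kJ/kg
vaporisation at 80.1 °C: 393 kJ/kg
vapour 80.1→110 °C: 31.694 kJ/kg
Δh = 16.008 + 393 + 31.694 = 440.7 kJ/kg
Q = ṁ·Δh = 20.32 kg/s × 440.7 kJ/kg = 8955.1 kJ/s
|Q| = 8955.1 kW = 537300 kJ/min

Q = 537000 kJ/min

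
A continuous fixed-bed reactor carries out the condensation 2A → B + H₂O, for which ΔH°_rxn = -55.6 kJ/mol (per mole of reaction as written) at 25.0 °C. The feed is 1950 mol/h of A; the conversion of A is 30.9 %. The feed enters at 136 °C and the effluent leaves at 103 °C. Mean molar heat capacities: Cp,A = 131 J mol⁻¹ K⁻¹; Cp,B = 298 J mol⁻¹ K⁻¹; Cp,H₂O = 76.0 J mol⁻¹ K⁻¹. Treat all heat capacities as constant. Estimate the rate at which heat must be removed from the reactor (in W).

Extent of reaction ξ = 0.309 × 1950 / 2 = 301.27 mol/h
Reaction term: ξ·ΔH°_rxn = 301.27 × -55.6 = -16751 kJ/h
Sensible, feed 136→25 °C: -28355 kJ/h
Outlet flows (mol/h): A 1347.5, B 301.27, H₂O 301.27
Sensible, products 25→103 °C: 22557 kJ/h
Q = ΔH = -22549 kJ/h = -6.2636 kW
Heat removed = 6263.6 W

Q_out = 6260 W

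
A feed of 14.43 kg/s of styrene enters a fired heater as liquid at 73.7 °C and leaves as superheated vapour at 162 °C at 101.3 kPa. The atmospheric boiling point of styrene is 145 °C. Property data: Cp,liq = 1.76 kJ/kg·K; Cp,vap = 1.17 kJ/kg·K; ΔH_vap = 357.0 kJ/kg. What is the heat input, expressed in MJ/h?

Q = 26100 MJ/h

liquid 73.7→145 °C: 125.49 kJ/kg
vaporisation at 145 °C: 357 kJ/kg
vapour 145→162 °C: 19.89 kJ/kg
Δh = 125.49 + 357 + 19.89 = 502.38 kJ/kg
Q = ṁ·Δh = 14.43 kg/s × 502.38 kJ/kg = 7249.3 kJ/s
|Q| = 7249.3 kW = 26098 MJ/h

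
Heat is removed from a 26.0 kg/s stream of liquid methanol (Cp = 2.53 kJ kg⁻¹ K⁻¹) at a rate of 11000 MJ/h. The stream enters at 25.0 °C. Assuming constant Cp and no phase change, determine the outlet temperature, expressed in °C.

Q = 11000 MJ/h = 3055.6 kJ/s
ΔT = Q/(ṁ·Cp) = 3055.6/(26.0×2.53) = 46.451 K
T_out = 25.0 − 46.451 = -21.451 °C

T_out = -21.5 °C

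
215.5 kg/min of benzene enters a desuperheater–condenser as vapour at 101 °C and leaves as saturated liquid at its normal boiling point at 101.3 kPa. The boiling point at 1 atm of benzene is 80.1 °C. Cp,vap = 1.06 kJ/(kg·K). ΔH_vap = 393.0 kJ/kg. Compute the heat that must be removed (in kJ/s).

Q_c = 1490 kJ/s

vapour 101→80.1 °C: -22.154 kJ/kg
condensation at 80.1 °C: -393 kJ/kg
Δh = -22.154 + -393 = -415.15 kJ/kg
Q = ṁ·Δh = 215.5 kg/min × -415.15 kJ/kg = -89466 kJ/min
|Q| = 1491.1 kW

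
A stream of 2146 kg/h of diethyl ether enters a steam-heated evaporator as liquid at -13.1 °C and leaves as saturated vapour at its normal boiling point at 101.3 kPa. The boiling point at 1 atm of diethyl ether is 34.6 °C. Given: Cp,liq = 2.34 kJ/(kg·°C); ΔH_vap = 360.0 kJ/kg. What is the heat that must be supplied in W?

liquid -13.1→34.6 °C: 111.62 kJ/kg
vaporisation at 34.6 °C: 360 kJ/kg
Δh = 111.62 + 360 = 471.62 kJ/kg
Q = ṁ·Δh = 2146 kg/h × 471.62 kJ/kg = 1.0121e+06 kJ/h
|Q| = 281.14 kW = 281140 W

Q = 281000 W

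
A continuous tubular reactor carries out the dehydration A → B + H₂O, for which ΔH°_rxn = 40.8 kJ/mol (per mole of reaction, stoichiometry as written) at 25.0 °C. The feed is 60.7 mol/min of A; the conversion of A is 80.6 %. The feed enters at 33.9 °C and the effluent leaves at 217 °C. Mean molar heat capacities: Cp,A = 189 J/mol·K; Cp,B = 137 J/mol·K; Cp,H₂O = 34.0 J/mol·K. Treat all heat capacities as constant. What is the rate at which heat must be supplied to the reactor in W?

Extent of reaction ξ = 0.806 × 60.7 = 48.924 mol/min
Reaction term: ξ·ΔH°_rxn = 48.924 × 40.8 = 1996.1 kJ/min
Sensible, feed 33.9→25 °C: -102.1 kJ/min
Outlet flows (mol/min): A 11.776, B 48.924, H₂O 48.924
Sensible, products 25→217 °C: 2033.6 kJ/min
Q = ΔH = 3927.6 kJ/min = 65.46 kW
Heat supplied = 65460 W

Q_in = 65500 W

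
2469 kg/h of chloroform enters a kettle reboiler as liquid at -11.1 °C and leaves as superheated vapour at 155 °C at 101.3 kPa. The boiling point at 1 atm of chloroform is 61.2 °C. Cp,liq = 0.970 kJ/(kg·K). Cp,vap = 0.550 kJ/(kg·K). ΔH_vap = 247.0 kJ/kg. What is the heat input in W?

Q = 253000 W

liquid -11.1→61.2 °C: 70.131 kJ/kg
vaporisation at 61.2 °C: 247 kJ/kg
vapour 61.2→155 °C: 51.59 kJ/kg
Δh = 70.131 + 247 + 51.59 = 368.72 kJ/kg
Q = ṁ·Δh = 2469 kg/h × 368.72 kJ/kg = 910370 kJ/h
|Q| = 252.88 kW = 252880 W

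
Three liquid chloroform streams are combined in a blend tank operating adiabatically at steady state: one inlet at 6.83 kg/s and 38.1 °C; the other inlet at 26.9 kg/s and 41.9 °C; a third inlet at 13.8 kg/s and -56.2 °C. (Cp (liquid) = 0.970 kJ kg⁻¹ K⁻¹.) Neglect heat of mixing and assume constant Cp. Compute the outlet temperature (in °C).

T_out = 12.9 °C

Adiabatic, steady state ⇒ Σ ṁᵢCp,ᵢ(T_out − Tᵢ) = 0
Σ ṁᵢCp,ᵢTᵢ = 6.83×0.970×38.1 + 26.9×0.970×41.9 + 13.8×0.970×-56.2 = 593.42
Σ ṁᵢCp,ᵢ = 6.83×0.970 + 26.9×0.970 + 13.8×0.970 = 46.104
T_out = 593.42 / 46.104 = 12.871 °C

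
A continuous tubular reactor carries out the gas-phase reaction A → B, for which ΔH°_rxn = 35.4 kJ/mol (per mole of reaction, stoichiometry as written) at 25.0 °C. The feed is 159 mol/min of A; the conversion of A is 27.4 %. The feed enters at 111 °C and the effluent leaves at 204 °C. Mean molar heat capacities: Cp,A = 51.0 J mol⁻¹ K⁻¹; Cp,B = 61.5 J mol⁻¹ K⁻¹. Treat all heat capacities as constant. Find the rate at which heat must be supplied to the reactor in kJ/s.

Q_in = 39.6 kJ/s

Extent of reaction ξ = 0.274 × 159 = 43.566 mol/min
Reaction term: ξ·ΔH°_rxn = 43.566 × 35.4 = 1542.2 kJ/min
Sensible, feed 111→25 °C: -697.37 kJ/min
Outlet flows (mol/min): A 115.43, B 43.566
Sensible, products 25→204 °C: 1533.4 kJ/min
Q = ΔH = 2378.3 kJ/min = 39.638 kW
Heat supplied = 39.638 kJ/s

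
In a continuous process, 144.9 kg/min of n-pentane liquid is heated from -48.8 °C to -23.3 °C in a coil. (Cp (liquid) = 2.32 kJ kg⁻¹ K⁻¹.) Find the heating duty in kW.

Q = 143 kW

Q = ṁ·Cp·ΔT = 144.9 × 2.32 × (-23.3 − -48.8) = 8572.3 kJ/min
Converting: 8572.3 / 60 s = 142.87 kW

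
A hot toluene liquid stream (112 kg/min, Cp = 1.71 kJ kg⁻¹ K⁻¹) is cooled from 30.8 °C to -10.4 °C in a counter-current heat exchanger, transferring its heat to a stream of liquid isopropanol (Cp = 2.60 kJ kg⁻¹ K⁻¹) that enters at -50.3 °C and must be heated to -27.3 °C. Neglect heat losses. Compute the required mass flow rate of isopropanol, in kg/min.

Heat released by hot stream: Q = 112 × 1.71 × (30.8 − -10.4) = 7890.6 kJ/min
Energy balance on cold side (adiabatic exchanger): Q = ṁ_c·Cp_c·(T_c,out − T_c,in)
ṁ_c = 7890.6 / [2.60 × (-27.3 − -50.3)] = 131.95 kg/min

ṁ_c = 132 kg/min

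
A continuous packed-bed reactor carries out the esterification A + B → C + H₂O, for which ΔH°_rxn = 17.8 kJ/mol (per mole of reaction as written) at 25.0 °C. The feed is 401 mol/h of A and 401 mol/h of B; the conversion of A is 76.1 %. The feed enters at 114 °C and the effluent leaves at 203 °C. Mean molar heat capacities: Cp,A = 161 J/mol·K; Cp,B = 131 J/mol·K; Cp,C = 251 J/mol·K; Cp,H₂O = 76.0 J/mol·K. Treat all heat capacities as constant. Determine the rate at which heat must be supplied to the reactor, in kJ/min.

Extent of reaction ξ = 0.761 × 401 = 305.16 mol/h
Reaction term: ξ·ΔH°_rxn = 305.16 × 17.8 = 5431.9 kJ/h
Sensible, feed 114→25 °C: -10421 kJ/h
Outlet flows (mol/h): A 95.839, B 95.839, C 305.16, H₂O 305.16
Sensible, products 25→203 °C: 22744 kJ/h
Q = ΔH = 17754 kJ/h = 4.9317 kW
Heat supplied = 295.9 kJ/min

Q_in = 296 kJ/min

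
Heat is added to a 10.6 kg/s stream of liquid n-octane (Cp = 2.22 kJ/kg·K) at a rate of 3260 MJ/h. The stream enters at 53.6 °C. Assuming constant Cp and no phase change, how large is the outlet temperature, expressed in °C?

T_out = 92.1 °C

Q = 3260 MJ/h = 905.56 kJ/s
ΔT = Q/(ṁ·Cp) = 905.56/(10.6×2.22) = 38.482 K
T_out = 53.6 + 38.482 = 92.082 °C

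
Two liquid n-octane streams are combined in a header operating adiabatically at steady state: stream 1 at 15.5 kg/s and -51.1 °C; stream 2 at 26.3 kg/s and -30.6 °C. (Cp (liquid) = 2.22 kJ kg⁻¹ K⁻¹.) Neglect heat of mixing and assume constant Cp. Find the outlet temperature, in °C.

T_out = -38.2 °C

No heat crosses the boundary, so H_out = H_in.
T_out = Σ ṁᵢCp,ᵢTᵢ / Σ ṁᵢCp,ᵢ
      = -3545 / 92.796 = -38.202 °C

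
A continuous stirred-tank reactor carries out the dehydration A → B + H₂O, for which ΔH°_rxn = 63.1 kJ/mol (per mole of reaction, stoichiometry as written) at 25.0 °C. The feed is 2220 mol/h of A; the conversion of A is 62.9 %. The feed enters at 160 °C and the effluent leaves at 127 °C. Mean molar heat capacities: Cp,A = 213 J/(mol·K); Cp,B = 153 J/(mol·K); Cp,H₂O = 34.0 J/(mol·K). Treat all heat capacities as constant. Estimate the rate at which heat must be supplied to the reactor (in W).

Extent of reaction ξ = 0.629 × 2220 = 1396.4 mol/h
Reaction term: ξ·ΔH°_rxn = 1396.4 × 63.1 = 88112 kJ/h
Sensible, feed 160→25 °C: -63836 kJ/h
Outlet flows (mol/h): A 823.62, B 1396.4, H₂O 1396.4
Sensible, products 25→127 °C: 44529 kJ/h
Q = ΔH = 68804 kJ/h = 19.112 kW
Heat supplied = 19112 W

Q_in = 19100 W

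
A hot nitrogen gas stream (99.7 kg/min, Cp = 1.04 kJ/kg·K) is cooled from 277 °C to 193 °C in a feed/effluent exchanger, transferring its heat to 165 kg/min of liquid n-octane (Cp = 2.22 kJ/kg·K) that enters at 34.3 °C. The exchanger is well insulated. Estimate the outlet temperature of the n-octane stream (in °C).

T_c,out = 58.1 °C

Heat released by hot stream: Q = 99.7 × 1.04 × (277 − 193) = 8709.8 kJ/min
Energy balance on cold side (adiabatic exchanger): Q = ṁ_c·Cp_c·(T_c,out − T_c,in)
T_c,out = 34.3 + 8709.8/(165 × 2.22) = 58.078 °C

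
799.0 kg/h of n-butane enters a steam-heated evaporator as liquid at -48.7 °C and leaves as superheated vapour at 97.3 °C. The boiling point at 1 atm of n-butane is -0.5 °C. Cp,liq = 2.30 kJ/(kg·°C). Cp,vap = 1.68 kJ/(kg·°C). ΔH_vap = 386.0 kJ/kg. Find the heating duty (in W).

Q = 147000 W

liquid -48.7→-0.5 °C: 110.86 kJ/kg
vaporisation at -0.5 °C: 386 kJ/kg
vapour -0.5→97.3 °C: 164.3 kJ/kg
Δh = 110.86 + 386 + 164.3 = 661.16 kJ/kg
Q = ṁ·Δh = 799.0 kg/h × 661.16 kJ/kg = 528270 kJ/h
|Q| = 146.74 kW = 146740 W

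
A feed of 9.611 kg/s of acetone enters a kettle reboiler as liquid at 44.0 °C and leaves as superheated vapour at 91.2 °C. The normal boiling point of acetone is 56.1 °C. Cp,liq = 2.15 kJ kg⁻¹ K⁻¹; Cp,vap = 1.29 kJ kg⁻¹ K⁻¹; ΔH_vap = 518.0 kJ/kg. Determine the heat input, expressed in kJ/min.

liquid 44.0→56.1 °C: 26.015 kJ/kg
vaporisation at 56.1 °C: 518 kJ/kg
vapour 56.1→91.2 °C: 45.279 kJ/kg
Δh = 26.015 + 518 + 45.279 = 589.29 kJ/kg
Q = ṁ·Δh = 9.611 kg/s × 589.29 kJ/kg = 5663.7 kJ/s
|Q| = 5663.7 kW = 339820 kJ/min

Q = 340000 kJ/min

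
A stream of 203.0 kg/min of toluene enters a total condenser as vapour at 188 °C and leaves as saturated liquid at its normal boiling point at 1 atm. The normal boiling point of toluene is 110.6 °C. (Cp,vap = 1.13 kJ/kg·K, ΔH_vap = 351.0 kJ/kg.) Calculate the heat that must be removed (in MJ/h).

vapour 188→110.6 °C: -87.462 kJ/kg
condensation at 110.6 °C: -351 kJ/kg
Δh = -87.462 + -351 = -438.46 kJ/kg
Q = ṁ·Δh = 203.0 kg/min × -438.46 kJ/kg = -89008 kJ/min
|Q| = 1483.5 kW = 5340.5 MJ/h

Q_c = 5340 MJ/h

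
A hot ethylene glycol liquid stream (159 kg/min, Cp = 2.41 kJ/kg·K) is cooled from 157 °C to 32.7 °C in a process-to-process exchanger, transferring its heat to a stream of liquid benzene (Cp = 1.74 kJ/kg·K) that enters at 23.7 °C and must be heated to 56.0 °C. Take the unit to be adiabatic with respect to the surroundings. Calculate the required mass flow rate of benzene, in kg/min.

ṁ_c = 847 kg/min

Heat released by hot stream: Q = 159 × 2.41 × (157 − 32.7) = 47631 kJ/min
Energy balance on cold side (adiabatic exchanger): Q = ṁ_c·Cp_c·(T_c,out − T_c,in)
ṁ_c = 47631 / [1.74 × (56.0 − 23.7)] = 847.49 kg/min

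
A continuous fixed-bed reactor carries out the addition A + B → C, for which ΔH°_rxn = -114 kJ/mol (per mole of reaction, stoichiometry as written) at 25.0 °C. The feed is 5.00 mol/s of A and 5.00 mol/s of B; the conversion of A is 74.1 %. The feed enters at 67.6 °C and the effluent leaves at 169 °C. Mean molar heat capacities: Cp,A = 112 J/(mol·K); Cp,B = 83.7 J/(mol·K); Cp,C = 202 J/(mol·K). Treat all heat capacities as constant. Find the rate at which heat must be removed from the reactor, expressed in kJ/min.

Extent of reaction ξ = 0.741 × 5.00 = 3.705 mol/s
Reaction term: ξ·ΔH°_rxn = 3.705 × -114 = -422.37 kJ/s
Sensible, feed 67.6→25 °C: -41.684 kJ/s
Outlet flows (mol/s): A 1.295, B 1.295, C 3.705
Sensible, products 25→169 °C: 144.27 kJ/s
Q = ΔH = -319.79 kJ/s = -319.79 kW
Heat removed = 19187 kJ/min

Q_out = 19200 kJ/min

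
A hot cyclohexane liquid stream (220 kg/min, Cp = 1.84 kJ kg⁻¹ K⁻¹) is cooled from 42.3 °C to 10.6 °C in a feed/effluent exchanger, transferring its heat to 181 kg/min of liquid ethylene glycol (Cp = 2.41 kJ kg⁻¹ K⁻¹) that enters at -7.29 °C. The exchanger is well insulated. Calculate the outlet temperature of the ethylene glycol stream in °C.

T_c,out = 22.1 °C

Heat released by hot stream: Q = 220 × 1.84 × (42.3 − 10.6) = 12832 kJ/min
Energy balance on cold side (adiabatic exchanger): Q = ṁ_c·Cp_c·(T_c,out − T_c,in)
T_c,out = -7.29 + 12832/(181 × 2.41) = 22.127 °C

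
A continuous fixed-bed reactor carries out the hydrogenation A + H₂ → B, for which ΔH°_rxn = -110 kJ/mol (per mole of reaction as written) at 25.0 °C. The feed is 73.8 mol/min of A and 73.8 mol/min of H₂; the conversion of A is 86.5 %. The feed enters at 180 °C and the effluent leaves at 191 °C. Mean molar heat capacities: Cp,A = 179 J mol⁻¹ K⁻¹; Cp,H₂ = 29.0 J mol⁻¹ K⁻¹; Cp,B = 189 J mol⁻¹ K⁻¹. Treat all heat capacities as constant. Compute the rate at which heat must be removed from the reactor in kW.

Q_out = 118 kW

Extent of reaction ξ = 0.865 × 73.8 = 63.837 mol/min
Reaction term: ξ·ΔH°_rxn = 63.837 × -110 = -7022.1 kJ/min
Sensible, feed 180→25 °C: -2379.3 kJ/min
Outlet flows (mol/min): A 9.963, H₂ 9.963, B 63.837
Sensible, products 25→191 °C: 2346.8 kJ/min
Q = ΔH = -7054.6 kJ/min = -117.58 kW
Heat removed = 117.58 kW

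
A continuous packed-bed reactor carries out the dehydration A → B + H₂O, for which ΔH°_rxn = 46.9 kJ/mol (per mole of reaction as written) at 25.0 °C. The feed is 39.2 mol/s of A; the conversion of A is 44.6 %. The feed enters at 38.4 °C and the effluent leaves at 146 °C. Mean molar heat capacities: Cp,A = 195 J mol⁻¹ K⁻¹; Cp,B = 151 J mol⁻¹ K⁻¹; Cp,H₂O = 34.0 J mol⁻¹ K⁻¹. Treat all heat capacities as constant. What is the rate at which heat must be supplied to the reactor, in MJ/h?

Extent of reaction ξ = 0.446 × 39.2 = 17.483 mol/s
Reaction term: ξ·ΔH°_rxn = 17.483 × 46.9 = 819.96 kJ/s
Sensible, feed 38.4→25 °C: -102.43 kJ/s
Outlet flows (mol/s): A 21.717, B 17.483, H₂O 17.483
Sensible, products 25→146 °C: 903.77 kJ/s
Q = ΔH = 1621.3 kJ/s = 1621.3 kW
Heat supplied = 5836.7 MJ/h

Q_in = 5840 MJ/h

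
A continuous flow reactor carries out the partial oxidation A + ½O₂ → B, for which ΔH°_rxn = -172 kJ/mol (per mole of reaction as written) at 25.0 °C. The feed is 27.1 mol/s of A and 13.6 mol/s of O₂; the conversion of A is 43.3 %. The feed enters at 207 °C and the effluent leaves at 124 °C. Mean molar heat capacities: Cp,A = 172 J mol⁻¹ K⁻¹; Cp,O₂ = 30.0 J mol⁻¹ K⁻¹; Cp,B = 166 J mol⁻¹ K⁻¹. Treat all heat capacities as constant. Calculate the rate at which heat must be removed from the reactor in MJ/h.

Q_out = 8870 MJ/h

Extent of reaction ξ = 0.433 × 27.1 = 11.734 mol/s
Reaction term: ξ·ΔH°_rxn = 11.734 × -172 = -2018.3 kJ/s
Sensible, feed 207→25 °C: -922.59 kJ/s
Outlet flows (mol/s): A 15.366, O₂ 7.7328, B 11.734
Sensible, products 25→124 °C: 477.46 kJ/s
Q = ΔH = -2463.4 kJ/s = -2463.4 kW
Heat removed = 8868.4 MJ/h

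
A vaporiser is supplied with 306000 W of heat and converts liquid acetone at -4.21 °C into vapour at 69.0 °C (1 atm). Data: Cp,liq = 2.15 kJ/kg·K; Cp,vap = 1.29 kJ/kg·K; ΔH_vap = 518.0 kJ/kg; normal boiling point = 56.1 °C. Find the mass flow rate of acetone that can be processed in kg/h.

Δh = 2.15×(56.1−-4.21) + 518.0 + 1.29×(69.0−56.1) = 664.31 kJ/kg
Q = 306000 W = 306 kJ/s = 1.1016e+06 kJ/h
ṁ = Q/Δh = 1.1016e+06 / 664.31 = 1658.3 kg/h

ṁ = 1660 kg/h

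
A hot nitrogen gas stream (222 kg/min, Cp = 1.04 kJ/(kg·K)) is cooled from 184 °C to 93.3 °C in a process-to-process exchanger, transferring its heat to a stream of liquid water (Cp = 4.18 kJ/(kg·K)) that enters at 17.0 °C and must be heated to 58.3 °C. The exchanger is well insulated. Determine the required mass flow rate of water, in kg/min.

ṁ_c = 121 kg/min

Heat released by hot stream: Q = 222 × 1.04 × (184 − 93.3) = 20941 kJ/min
Energy balance on cold side (adiabatic exchanger): Q = ṁ_c·Cp_c·(T_c,out − T_c,in)
ṁ_c = 20941 / [4.18 × (58.3 − 17.0)] = 121.3 kg/min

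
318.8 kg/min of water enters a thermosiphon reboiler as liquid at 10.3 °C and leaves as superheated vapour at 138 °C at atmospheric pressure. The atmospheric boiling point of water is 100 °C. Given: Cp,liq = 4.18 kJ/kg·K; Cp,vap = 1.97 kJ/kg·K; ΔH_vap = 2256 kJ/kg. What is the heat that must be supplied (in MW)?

liquid 10.3→100 °C: 374.95 kJ/kg
vaporisation at 100 °C: 2256 kJ/kg
vapour 100→138 °C: 74.86 kJ/kg
Δh = 374.95 + 2256 + 74.86 = 2705.8 kJ/kg
Q = ṁ·Δh = 318.8 kg/min × 2705.8 kJ/kg = 862610 kJ/min
|Q| = 14377 kW = 14.377 MW

Q = 14.4 MW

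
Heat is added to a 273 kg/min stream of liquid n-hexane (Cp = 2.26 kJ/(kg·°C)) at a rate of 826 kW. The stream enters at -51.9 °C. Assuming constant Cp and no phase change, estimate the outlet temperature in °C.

T_out = 28.4 °C

Q = 826 kW = 49560 kJ/min
ΔT = Q/(ṁ·Cp) = 49560/(273×2.26) = 80.327 K
T_out = -51.9 + 80.327 = 28.427 °C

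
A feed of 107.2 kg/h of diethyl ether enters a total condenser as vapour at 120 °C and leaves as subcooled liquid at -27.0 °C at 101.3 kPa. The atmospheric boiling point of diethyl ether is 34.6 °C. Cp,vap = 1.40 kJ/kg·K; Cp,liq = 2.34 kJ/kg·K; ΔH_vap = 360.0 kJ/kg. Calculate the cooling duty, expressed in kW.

Q_c = 18.6 kW

vapour 120→34.6 °C: -119.56 kJ/kg
condensation at 34.6 °C: -360 kJ/kg
liquid 34.6→-27.0 °C: -144.14 kJ/kg
Δh = -119.56 + -360 + -144.14 = -623.7 kJ/kg
Q = ṁ·Δh = 107.2 kg/h × -623.7 kJ/kg = -66861 kJ/h
|Q| = 18.573 kW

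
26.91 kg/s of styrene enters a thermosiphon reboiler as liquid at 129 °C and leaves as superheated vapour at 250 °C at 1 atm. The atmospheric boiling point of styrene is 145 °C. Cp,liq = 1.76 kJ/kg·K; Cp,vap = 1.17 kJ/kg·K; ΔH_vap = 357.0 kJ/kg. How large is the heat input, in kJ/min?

Q = 820000 kJ/min

liquid 129→145 °C: 28.16 kJ/kg
vaporisation at 145 °C: 357 kJ/kg
vapour 145→250 °C: 122.85 kJ/kg
Δh = 28.16 + 357 + 122.85 = 508.01 kJ/kg
Q = ṁ·Δh = 26.91 kg/s × 508.01 kJ/kg = 13671 kJ/s
|Q| = 13671 kW = 820230 kJ/min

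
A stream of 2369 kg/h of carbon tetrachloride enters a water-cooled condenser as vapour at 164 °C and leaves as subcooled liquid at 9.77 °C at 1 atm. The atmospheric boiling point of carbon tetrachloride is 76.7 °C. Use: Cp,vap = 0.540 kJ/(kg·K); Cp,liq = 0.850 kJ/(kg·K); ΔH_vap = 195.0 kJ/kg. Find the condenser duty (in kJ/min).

Q_c = 11800 kJ/min

vapour 164→76.7 °C: -47.142 kJ/kg
condensation at 76.7 °C: -195 kJ/kg
liquid 76.7→9.77 °C: -56.891 kJ/kg
Δh = -47.142 + -195 + -56.891 = -299.03 kJ/kg
Q = ṁ·Δh = 2369 kg/h × -299.03 kJ/kg = -708410 kJ/h
|Q| = 196.78 kW = 11807 kJ/min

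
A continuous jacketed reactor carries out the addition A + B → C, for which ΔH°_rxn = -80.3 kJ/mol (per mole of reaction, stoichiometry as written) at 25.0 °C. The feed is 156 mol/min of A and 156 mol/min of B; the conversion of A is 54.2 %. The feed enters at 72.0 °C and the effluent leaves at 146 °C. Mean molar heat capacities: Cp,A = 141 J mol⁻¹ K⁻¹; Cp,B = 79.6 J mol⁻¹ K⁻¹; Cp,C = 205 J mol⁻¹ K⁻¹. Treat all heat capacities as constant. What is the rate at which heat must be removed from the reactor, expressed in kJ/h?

Q_out = 264000 kJ/h

Extent of reaction ξ = 0.542 × 156 = 84.552 mol/min
Reaction term: ξ·ΔH°_rxn = 84.552 × -80.3 = -6789.5 kJ/min
Sensible, feed 72.0→25 °C: -1617.4 kJ/min
Outlet flows (mol/min): A 71.448, B 71.448, C 84.552
Sensible, products 25→146 °C: 4004.4 kJ/min
Q = ΔH = -4402.5 kJ/min = -73.375 kW
Heat removed = 264150 kJ/h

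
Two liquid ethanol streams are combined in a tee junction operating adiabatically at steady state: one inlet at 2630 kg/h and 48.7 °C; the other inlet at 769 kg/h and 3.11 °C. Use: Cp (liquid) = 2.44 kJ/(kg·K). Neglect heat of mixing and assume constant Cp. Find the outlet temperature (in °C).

Energy balance with Q = 0: Σ ṁᵢCp,ᵢ(T_out − Tᵢ) = 0
Σ ṁᵢCp,ᵢTᵢ = 2630×2.44×48.7 + 769×2.44×3.11 = 318350
Σ ṁᵢCp,ᵢ = 2630×2.44 + 769×2.44 = 8293.6
T_out = 318350 / 8293.6 = 38.386 °C

T_out = 38.4 °C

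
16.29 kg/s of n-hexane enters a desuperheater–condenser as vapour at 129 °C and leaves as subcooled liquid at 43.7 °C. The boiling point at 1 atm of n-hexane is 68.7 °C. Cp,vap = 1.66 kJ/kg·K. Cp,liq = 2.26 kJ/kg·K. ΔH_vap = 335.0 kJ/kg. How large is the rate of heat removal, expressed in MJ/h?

Q_c = 28800 MJ/h

vapour 129→68.7 °C: -100.1 kJ/kg
condensation at 68.7 °C: -335 kJ/kg
liquid 68.7→43.7 °C: -56.5 kJ/kg
Δh = -100.1 + -335 + -56.5 = -491.6 kJ/kg
Q = ṁ·Δh = 16.29 kg/s × -491.6 kJ/kg = -8008.1 kJ/s
|Q| = 8008.1 kW = 28829 MJ/h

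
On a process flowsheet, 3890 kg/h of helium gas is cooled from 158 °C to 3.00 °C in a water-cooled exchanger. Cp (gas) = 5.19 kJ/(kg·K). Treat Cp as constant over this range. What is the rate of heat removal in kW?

Q = ṁ·Cp·ΔT = 3890 × 5.19 × (3.00 − 158) = -3.1293e+06 kJ/h
Converting: 3.1293e+06 / 3600 s = 869.25 kW

Q_c = 869 kW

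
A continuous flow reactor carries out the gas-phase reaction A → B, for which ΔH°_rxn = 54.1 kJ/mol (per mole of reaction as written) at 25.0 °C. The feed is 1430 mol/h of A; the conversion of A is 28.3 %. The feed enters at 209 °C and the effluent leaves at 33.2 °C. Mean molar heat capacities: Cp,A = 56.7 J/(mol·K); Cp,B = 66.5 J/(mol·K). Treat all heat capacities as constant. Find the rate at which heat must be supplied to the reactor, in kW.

Extent of reaction ξ = 0.283 × 1430 = 404.69 mol/h
Reaction term: ξ·ΔH°_rxn = 404.69 × 54.1 = 21894 kJ/h
Sensible, feed 209→25 °C: -14919 kJ/h
Outlet flows (mol/h): A 1025.3, B 404.69
Sensible, products 25→33.2 °C: 697.39 kJ/h
Q = ΔH = 7672.2 kJ/h = 2.1312 kW
Heat supplied = 2.1312 kW

Q_in = 2.13 kW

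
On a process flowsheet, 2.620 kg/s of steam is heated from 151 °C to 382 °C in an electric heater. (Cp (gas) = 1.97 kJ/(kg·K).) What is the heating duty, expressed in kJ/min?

Q = ṁ·Cp·ΔT = 2.620 × 1.97 × (382 − 151) = 1192.3 kJ/s
Heating duty = 71537 kJ/min

Q = 71500 kJ/min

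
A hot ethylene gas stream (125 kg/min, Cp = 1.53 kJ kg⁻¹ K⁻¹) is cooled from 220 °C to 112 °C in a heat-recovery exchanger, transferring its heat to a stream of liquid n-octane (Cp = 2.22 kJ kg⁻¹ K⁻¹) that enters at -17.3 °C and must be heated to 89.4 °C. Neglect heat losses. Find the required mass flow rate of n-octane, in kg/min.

ṁ_c = 87.2 kg/min

Heat released by hot stream: Q = 125 × 1.53 × (220 − 112) = 20655 kJ/min
Energy balance on cold side (adiabatic exchanger): Q = ṁ_c·Cp_c·(T_c,out − T_c,in)
ṁ_c = 20655 / [2.22 × (89.4 − -17.3)] = 87.198 kg/min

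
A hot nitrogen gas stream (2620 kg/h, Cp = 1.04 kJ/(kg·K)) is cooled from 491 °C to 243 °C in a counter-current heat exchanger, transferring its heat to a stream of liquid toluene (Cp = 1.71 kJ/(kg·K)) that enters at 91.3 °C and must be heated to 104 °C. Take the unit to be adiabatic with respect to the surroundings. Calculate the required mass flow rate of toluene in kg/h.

Heat released by hot stream: Q = 2620 × 1.04 × (491 − 243) = 675750 kJ/h
Energy balance on cold side (adiabatic exchanger): Q = ṁ_c·Cp_c·(T_c,out − T_c,in)
ṁ_c = 675750 / [1.71 × (104 − 91.3)] = 31116 kg/h

ṁ_c = 31100 kg/h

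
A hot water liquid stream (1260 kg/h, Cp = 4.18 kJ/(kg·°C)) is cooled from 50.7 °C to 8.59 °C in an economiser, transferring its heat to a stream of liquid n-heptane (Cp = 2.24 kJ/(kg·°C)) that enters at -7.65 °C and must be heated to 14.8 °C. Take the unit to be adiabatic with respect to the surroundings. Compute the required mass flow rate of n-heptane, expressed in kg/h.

ṁ_c = 4410 kg/h

Heat released by hot stream: Q = 1260 × 4.18 × (50.7 − 8.59) = 221780 kJ/h
Energy balance on cold side (adiabatic exchanger): Q = ṁ_c·Cp_c·(T_c,out − T_c,in)
ṁ_c = 221780 / [2.24 × (14.8 − -7.65)] = 4410.3 kg/h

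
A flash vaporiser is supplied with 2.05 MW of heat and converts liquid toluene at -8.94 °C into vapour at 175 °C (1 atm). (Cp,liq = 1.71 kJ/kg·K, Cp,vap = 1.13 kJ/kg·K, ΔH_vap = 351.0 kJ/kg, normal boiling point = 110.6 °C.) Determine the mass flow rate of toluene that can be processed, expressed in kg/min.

ṁ = 196 kg/min

Δh = 1.71×(110.6−-8.94) + 351.0 + 1.13×(175−110.6) = 628.19 kJ/kg
Q = 2.05 MW = 2050 kJ/s = 123000 kJ/min
ṁ = Q/Δh = 123000 / 628.19 = 195.8 kg/min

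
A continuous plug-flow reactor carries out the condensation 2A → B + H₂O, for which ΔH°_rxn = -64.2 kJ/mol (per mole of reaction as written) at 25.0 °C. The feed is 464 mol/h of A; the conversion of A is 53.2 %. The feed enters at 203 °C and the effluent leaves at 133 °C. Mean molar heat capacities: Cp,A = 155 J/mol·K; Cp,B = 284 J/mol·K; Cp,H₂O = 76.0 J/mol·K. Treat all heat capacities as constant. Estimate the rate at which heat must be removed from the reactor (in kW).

Q_out = 3.41 kW

Extent of reaction ξ = 0.532 × 464 / 2 = 123.42 mol/h
Reaction term: ξ·ΔH°_rxn = 123.42 × -64.2 = -7923.8 kJ/h
Sensible, feed 203→25 °C: -12802 kJ/h
Outlet flows (mol/h): A 217.15, B 123.42, H₂O 123.42
Sensible, products 25→133 °C: 8433.8 kJ/h
Q = ΔH = -12292 kJ/h = -3.4144 kW
Heat removed = 3.4144 kW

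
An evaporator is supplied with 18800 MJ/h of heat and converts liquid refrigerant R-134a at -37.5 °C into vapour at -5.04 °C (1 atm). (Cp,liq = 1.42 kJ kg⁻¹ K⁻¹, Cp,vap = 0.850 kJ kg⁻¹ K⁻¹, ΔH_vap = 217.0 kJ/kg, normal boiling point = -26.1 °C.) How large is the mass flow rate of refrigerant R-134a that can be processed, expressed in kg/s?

ṁ = 20.8 kg/s

Δh = 1.42×(-26.1−-37.5) + 217.0 + 0.850×(-5.04−-26.1) = 251.09 kJ/kg
Q = 18800 MJ/h = 5222.2 kJ/s = 5222.2 kJ/s
ṁ = Q/Δh = 5222.2 / 251.09 = 20.798 kg/s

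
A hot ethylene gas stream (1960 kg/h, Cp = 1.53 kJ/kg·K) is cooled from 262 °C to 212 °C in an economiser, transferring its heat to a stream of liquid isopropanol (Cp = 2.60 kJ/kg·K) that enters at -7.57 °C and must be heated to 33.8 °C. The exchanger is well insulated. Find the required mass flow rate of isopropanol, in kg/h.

Heat released by hot stream: Q = 1960 × 1.53 × (262 − 212) = 149940 kJ/h
Energy balance on cold side (adiabatic exchanger): Q = ṁ_c·Cp_c·(T_c,out − T_c,in)
ṁ_c = 149940 / [2.60 × (33.8 − -7.57)] = 1394 kg/h

ṁ_c = 1390 kg/h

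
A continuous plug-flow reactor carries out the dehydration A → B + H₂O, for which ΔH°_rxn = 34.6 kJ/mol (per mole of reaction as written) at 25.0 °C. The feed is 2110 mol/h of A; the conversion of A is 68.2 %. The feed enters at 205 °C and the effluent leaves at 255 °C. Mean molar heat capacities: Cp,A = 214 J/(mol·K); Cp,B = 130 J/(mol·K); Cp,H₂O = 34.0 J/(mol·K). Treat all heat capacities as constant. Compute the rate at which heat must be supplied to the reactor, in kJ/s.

Extent of reaction ξ = 0.682 × 2110 = 1439 mol/h
Reaction term: ξ·ΔH°_rxn = 1439 × 34.6 = 49790 kJ/h
Sensible, feed 205→25 °C: -81277 kJ/h
Outlet flows (mol/h): A 670.98, B 1439, H₂O 1439
Sensible, products 25→255 °C: 87305 kJ/h
Q = ΔH = 55818 kJ/h = 15.505 kW
Heat supplied = 15.505 kJ/s

Q_in = 15.5 kJ/s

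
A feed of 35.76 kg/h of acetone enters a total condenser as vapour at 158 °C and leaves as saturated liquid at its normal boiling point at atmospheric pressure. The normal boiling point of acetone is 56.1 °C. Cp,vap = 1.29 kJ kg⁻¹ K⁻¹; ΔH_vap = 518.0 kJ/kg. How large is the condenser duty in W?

Q_c = 6450 W

vapour 158→56.1 °C: -131.45 kJ/kg
condensation at 56.1 °C: -518 kJ/kg
Δh = -131.45 + -518 = -649.45 kJ/kg
Q = ṁ·Δh = 35.76 kg/h × -649.45 kJ/kg = -23224 kJ/h
|Q| = 6.4512 kW = 6451.2 W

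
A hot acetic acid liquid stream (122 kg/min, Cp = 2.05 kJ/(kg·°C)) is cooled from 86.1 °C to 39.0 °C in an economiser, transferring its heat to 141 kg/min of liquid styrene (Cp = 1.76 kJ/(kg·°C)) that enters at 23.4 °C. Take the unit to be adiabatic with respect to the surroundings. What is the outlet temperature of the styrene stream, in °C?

Heat released by hot stream: Q = 122 × 2.05 × (86.1 − 39.0) = 11780 kJ/min
Energy balance on cold side (adiabatic exchanger): Q = ṁ_c·Cp_c·(T_c,out − T_c,in)
T_c,out = 23.4 + 11780/(141 × 1.76) = 70.868 °C

T_c,out = 70.9 °C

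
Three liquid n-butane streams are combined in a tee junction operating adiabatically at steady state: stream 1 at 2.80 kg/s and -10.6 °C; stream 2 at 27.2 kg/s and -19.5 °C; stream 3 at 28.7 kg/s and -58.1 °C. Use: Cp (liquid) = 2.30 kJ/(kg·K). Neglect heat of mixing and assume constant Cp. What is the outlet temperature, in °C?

T_out = -37.9 °C

Adiabatic, steady state ⇒ Σ ṁᵢCp,ᵢ(T_out − Tᵢ) = 0
Σ ṁᵢCp,ᵢTᵢ = 2.80×2.30×-10.6 + 27.2×2.30×-19.5 + 28.7×2.30×-58.1 = -5123.4
Σ ṁᵢCp,ᵢ = 2.80×2.30 + 27.2×2.30 + 28.7×2.30 = 135.01
T_out = -5123.4 / 135.01 = -37.948 °C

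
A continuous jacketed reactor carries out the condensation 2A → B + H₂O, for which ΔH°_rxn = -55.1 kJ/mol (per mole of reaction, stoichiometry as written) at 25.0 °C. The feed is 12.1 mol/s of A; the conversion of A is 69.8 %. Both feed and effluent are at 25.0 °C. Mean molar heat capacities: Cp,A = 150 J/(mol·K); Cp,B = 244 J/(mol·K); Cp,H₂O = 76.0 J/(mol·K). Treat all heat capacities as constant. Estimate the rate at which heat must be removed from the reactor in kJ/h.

Q_out = 838000 kJ/h

Extent of reaction ξ = 0.698 × 12.1 / 2 = 4.2229 mol/s
Reaction term: ξ·ΔH°_rxn = 4.2229 × -55.1 = -232.68 kJ/s
Q = ΔH = -232.68 kJ/s = -232.68 kW
Heat removed = 837650 kJ/h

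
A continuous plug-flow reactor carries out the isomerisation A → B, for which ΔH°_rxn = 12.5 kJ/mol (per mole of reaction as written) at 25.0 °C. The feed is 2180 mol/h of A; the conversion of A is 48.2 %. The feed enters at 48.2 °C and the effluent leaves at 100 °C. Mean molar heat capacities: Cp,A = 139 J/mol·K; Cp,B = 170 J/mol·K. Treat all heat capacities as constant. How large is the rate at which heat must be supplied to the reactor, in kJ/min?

Extent of reaction ξ = 0.482 × 2180 = 1050.8 mol/h
Reaction term: ξ·ΔH°_rxn = 1050.8 × 12.5 = 13134 kJ/h
Sensible, feed 48.2→25 °C: -7030.1 kJ/h
Outlet flows (mol/h): A 1129.2, B 1050.8
Sensible, products 25→100 °C: 25170 kJ/h
Q = ΔH = 31274 kJ/h = 8.6872 kW
Heat supplied = 521.23 kJ/min

Q_in = 521 kJ/min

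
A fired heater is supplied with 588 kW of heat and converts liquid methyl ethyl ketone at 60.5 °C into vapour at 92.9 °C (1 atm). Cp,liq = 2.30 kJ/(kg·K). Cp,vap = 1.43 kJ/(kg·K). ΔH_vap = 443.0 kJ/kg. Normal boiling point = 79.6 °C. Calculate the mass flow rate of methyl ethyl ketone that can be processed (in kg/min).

Δh = 2.30×(79.6−60.5) + 443.0 + 1.43×(92.9−79.6) = 505.95 kJ/kg
Q = 588 kW = 588 kJ/s = 35280 kJ/min
ṁ = Q/Δh = 35280 / 505.95 = 69.73 kg/min

ṁ = 69.7 kg/min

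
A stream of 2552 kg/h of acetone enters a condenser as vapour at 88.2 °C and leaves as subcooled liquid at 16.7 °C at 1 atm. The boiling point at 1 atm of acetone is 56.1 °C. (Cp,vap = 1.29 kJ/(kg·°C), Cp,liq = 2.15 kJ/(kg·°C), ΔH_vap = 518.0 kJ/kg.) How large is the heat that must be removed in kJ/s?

vapour 88.2→56.1 °C: -41.409 kJ/kg
condensation at 56.1 °C: -518 kJ/kg
liquid 56.1→16.7 °C: -84.71 kJ/kg
Δh = -41.409 + -518 + -84.71 = -644.12 kJ/kg
Q = ṁ·Δh = 2552 kg/h × -644.12 kJ/kg = -1.6438e+06 kJ/h
|Q| = 456.61 kW

Q_c = 457 kJ/s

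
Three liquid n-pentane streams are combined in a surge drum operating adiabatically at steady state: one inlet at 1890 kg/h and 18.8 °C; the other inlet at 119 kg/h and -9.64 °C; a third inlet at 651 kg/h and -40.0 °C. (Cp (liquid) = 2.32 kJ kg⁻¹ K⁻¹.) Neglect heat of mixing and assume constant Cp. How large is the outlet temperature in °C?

T_out = 3.14 °C

Adiabatic, steady state ⇒ Σ ṁᵢCp,ᵢ(T_out − Tᵢ) = 0
Σ ṁᵢCp,ᵢTᵢ = 1890×2.32×18.8 + 119×2.32×-9.64 + 651×2.32×-40.0 = 19360
Σ ṁᵢCp,ᵢ = 1890×2.32 + 119×2.32 + 651×2.32 = 6171.2
T_out = 19360 / 6171.2 = 3.1372 °C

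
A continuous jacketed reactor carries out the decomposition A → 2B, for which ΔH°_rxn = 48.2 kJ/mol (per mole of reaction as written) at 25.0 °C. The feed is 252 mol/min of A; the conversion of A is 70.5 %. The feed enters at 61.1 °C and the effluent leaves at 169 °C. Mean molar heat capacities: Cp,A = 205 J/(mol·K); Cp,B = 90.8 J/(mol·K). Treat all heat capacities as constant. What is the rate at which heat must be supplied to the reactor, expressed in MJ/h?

Extent of reaction ξ = 0.705 × 252 = 177.66 mol/min
Reaction term: ξ·ΔH°_rxn = 177.66 × 48.2 = 8563.2 kJ/min
Sensible, feed 61.1→25 °C: -1864.9 kJ/min
Outlet flows (mol/min): A 74.34, B 355.32
Sensible, products 25→169 °C: 6840.4 kJ/min
Q = ΔH = 13539 kJ/min = 225.64 kW
Heat supplied = 812.32 MJ/h

Q_in = 812 MJ/h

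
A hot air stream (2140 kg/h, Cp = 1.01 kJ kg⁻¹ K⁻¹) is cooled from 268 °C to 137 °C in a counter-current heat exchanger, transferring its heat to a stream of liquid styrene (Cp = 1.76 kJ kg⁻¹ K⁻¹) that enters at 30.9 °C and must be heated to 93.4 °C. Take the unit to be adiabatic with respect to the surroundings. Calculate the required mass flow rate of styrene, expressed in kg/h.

ṁ_c = 2570 kg/h

Heat released by hot stream: Q = 2140 × 1.01 × (268 − 137) = 283140 kJ/h
Energy balance on cold side (adiabatic exchanger): Q = ṁ_c·Cp_c·(T_c,out − T_c,in)
ṁ_c = 283140 / [1.76 × (93.4 − 30.9)] = 2574 kg/h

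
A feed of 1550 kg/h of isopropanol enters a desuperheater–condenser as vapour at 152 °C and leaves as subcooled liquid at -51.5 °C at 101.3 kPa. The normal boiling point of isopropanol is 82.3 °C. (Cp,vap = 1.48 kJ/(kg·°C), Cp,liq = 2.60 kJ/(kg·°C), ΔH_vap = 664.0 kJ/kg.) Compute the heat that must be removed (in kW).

vapour 152→82.3 °C: -103.16 kJ/kg
condensation at 82.3 °C: -664 kJ/kg
liquid 82.3→-51.5 °C: -347.88 kJ/kg
Δh = -103.16 + -664 + -347.88 = -1115 kJ/kg
Q = ṁ·Δh = 1550 kg/h × -1115 kJ/kg = -1.7283e+06 kJ/h
|Q| = 480.08 kW

Q_c = 480 kW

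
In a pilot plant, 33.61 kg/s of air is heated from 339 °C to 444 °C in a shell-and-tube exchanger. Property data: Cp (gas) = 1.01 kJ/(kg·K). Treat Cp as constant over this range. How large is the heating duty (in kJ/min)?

Q = 214000 kJ/min

Q = ṁ·Cp·ΔT = 33.61 × 1.01 × (444 − 339) = 3564.3 kJ/s
Heating duty = 213860 kJ/min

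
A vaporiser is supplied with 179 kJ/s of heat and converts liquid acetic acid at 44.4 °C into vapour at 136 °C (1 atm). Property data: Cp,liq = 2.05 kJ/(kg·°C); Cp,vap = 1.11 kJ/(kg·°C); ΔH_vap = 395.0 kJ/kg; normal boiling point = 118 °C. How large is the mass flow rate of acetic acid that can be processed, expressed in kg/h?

Δh = 2.05×(118−44.4) + 395.0 + 1.11×(136−118) = 565.86 kJ/kg
Q = 179 kJ/s = 179 kJ/s = 644400 kJ/h
ṁ = Q/Δh = 644400 / 565.86 = 1138.8 kg/h

ṁ = 1140 kg/h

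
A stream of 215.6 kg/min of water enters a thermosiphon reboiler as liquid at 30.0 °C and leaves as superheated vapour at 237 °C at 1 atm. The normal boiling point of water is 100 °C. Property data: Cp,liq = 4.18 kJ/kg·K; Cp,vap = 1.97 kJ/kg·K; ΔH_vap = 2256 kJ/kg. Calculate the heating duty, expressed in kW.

liquid 30.0→100 °C: 292.6 kJ/kg
vaporisation at 100 °C: 2256 kJ/kg
vapour 100→237 °C: 269.89 kJ/kg
Δh = 292.6 + 2256 + 269.89 = 2818.5 kJ/kg
Q = ṁ·Δh = 215.6 kg/min × 2818.5 kJ/kg = 607670 kJ/min
|Q| = 10128 kW

Q = 10100 kW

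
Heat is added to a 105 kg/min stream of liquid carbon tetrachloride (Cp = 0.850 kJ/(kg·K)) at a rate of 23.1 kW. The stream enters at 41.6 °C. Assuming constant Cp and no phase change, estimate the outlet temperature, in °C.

T_out = 57.1 °C

Q = 23.1 kW = 1386 kJ/min
ΔT = Q/(ṁ·Cp) = 1386/(105×0.850) = 15.529 K
T_out = 41.6 + 15.529 = 57.129 °C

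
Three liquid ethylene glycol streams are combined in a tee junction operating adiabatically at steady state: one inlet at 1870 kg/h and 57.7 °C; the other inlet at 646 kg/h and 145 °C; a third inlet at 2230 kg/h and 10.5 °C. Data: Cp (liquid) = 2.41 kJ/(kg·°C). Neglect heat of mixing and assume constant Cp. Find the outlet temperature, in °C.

No heat crosses the boundary, so H_out = H_in.
T_out = Σ ṁᵢCp,ᵢTᵢ / Σ ṁᵢCp,ᵢ
      = 542210 / 11438 = 47.405 °C

T_out = 47.4 °C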